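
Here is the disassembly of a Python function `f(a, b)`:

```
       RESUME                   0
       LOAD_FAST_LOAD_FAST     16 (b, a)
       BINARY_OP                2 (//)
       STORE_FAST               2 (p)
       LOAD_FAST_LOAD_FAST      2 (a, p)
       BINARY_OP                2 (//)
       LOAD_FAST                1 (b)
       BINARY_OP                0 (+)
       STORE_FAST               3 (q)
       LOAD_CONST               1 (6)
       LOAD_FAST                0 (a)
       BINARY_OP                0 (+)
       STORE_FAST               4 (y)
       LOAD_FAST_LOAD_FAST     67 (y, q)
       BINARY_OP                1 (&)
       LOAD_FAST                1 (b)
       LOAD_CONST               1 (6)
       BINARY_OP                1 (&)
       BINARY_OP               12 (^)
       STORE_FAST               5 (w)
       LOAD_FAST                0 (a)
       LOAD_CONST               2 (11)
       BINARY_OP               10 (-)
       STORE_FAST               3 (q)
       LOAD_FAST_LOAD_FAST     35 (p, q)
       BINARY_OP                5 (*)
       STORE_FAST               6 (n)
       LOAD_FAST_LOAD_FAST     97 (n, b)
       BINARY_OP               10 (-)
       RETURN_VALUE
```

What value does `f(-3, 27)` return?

LOAD_FAST_LOAD_FAST b,a → push 27,-3. Stack: [27, -3]
BINARY_OP // → 27 // -3 = -9. Stack: [-9]
STORE_FAST p → p=-9. Stack: []
LOAD_FAST_LOAD_FAST a,p → push -3,-9. Stack: [-3, -9]
BINARY_OP // → -3 // -9 = 0. Stack: [0]
LOAD_FAST b → push 27. Stack: [0, 27]
BINARY_OP + → 0 + 27 = 27. Stack: [27]
STORE_FAST q → q=27. Stack: []
LOAD_CONST → push 6. Stack: [6]
LOAD_FAST a → push -3. Stack: [6, -3]
BINARY_OP + → 6 + -3 = 3. Stack: [3]
STORE_FAST y → y=3. Stack: []
LOAD_FAST_LOAD_FAST y,q → push 3,27. Stack: [3, 27]
BINARY_OP & → 3 & 27 = 3. Stack: [3]
LOAD_FAST b → push 27. Stack: [3, 27]
LOAD_CONST → push 6. Stack: [3, 27, 6]
BINARY_OP & → 27 & 6 = 2. Stack: [3, 2]
BINARY_OP ^ → 3 ^ 2 = 1. Stack: [1]
STORE_FAST w → w=1. Stack: []
LOAD_FAST a → push -3. Stack: [-3]
LOAD_CONST → push 11. Stack: [-3, 11]
BINARY_OP - → -3 - 11 = -14. Stack: [-14]
STORE_FAST q → q=-14. Stack: []
LOAD_FAST_LOAD_FAST p,q → push -9,-14. Stack: [-9, -14]
BINARY_OP * → -9 * -14 = 126. Stack: [126]
STORE_FAST n → n=126. Stack: []
LOAD_FAST_LOAD_FAST n,b → push 126,27. Stack: [126, 27]
BINARY_OP - → 126 - 27 = 99. Stack: [99]
RETURN_VALUE → return 99.

99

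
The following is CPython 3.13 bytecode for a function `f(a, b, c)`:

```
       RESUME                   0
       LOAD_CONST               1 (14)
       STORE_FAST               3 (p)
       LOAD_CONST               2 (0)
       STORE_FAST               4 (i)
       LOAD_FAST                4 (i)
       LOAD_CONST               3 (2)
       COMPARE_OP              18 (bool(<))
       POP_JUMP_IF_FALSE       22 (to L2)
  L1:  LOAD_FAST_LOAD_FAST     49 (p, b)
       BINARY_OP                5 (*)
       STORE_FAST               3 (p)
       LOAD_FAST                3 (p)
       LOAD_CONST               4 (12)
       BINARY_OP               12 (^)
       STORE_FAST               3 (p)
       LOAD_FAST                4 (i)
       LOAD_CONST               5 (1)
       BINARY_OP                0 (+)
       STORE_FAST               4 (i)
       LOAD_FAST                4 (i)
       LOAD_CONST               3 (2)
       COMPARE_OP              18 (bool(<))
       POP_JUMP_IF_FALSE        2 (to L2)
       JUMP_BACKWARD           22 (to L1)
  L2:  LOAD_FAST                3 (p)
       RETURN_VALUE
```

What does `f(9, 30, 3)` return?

LOAD_CONST → push 14. Stack: [14]
STORE_FAST p → p=14. Stack: []
LOAD_CONST → push 0. Stack: [0]
STORE_FAST i → i=0. Stack: []
LOAD_FAST i → push 0. Stack: [0]
LOAD_CONST → push 2. Stack: [0, 2]
COMPARE_OP bool(<) → 0 vs 2 = True. Stack: [True]
POP_JUMP_IF_FALSE → pop True; no jump. Stack: []
LOAD_FAST_LOAD_FAST p,b → push 14,30. Stack: [14, 30]
BINARY_OP * → 14 * 30 = 420. Stack: [420]
STORE_FAST p → p=420. Stack: []
LOAD_FAST p → push 420. Stack: [420]
LOAD_CONST → push 12. Stack: [420, 12]
BINARY_OP ^ → 420 ^ 12 = 424. Stack: [424]
STORE_FAST p → p=424. Stack: []
LOAD_FAST i → push 0. Stack: [0]
LOAD_CONST → push 1. Stack: [0, 1]
BINARY_OP + → 0 + 1 = 1. Stack: [1]
STORE_FAST i → i=1. Stack: []
LOAD_FAST i → push 1. Stack: [1]
LOAD_CONST → push 2. Stack: [1, 2]
COMPARE_OP bool(<) → 1 vs 2 = True. Stack: [True]
POP_JUMP_IF_FALSE → pop True; no jump. Stack: []
LOAD_FAST_LOAD_FAST p,b → push 424,30. Stack: [424, 30]
BINARY_OP * → 424 * 30 = 12720. Stack: [12720]
STORE_FAST p → p=12720. Stack: []
LOAD_FAST p → push 12720. Stack: [12720]
LOAD_CONST → push 12. Stack: [12720, 12]
BINARY_OP ^ → 12720 ^ 12 = 12732. Stack: [12732]
STORE_FAST p → p=12732. Stack: []
LOAD_FAST i → push 1. Stack: [1]
LOAD_CONST → push 1. Stack: [1, 1]
BINARY_OP + → 1 + 1 = 2. Stack: [2]
STORE_FAST i → i=2. Stack: []
LOAD_FAST i → push 2. Stack: [2]
LOAD_CONST → push 2. Stack: [2, 2]
COMPARE_OP bool(<) → 2 vs 2 = False. Stack: [False]
POP_JUMP_IF_FALSE → pop False; jump. Stack: []
LOAD_FAST p → push 12732. Stack: [12732]
RETURN_VALUE → return 12732.

12732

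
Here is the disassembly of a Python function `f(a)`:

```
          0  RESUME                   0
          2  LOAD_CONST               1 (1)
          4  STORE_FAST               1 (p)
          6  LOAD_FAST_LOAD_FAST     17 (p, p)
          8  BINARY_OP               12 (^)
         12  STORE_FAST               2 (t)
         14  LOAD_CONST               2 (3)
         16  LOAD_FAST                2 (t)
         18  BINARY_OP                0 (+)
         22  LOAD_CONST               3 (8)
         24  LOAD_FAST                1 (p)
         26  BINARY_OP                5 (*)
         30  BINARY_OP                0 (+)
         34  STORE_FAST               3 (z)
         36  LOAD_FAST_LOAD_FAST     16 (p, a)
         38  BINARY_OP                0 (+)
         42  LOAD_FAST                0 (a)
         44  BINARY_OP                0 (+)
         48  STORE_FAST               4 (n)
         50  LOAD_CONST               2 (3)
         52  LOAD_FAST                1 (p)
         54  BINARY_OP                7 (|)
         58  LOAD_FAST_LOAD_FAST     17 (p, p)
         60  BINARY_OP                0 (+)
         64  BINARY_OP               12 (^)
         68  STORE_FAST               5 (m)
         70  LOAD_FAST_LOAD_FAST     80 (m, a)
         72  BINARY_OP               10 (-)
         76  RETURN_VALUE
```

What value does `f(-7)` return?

8

LOAD_CONST → push 1. Stack: [1]
STORE_FAST p → p=1. Stack: []
LOAD_FAST_LOAD_FAST p,p → push 1,1. Stack: [1, 1]
BINARY_OP ^ → 1 ^ 1 = 0. Stack: [0]
STORE_FAST t → t=0. Stack: []
LOAD_CONST → push 3. Stack: [3]
LOAD_FAST t → push 0. Stack: [3, 0]
BINARY_OP + → 3 + 0 = 3. Stack: [3]
LOAD_CONST → push 8. Stack: [3, 8]
LOAD_FAST p → push 1. Stack: [3, 8, 1]
BINARY_OP * → 8 * 1 = 8. Stack: [3, 8]
BINARY_OP + → 3 + 8 = 11. Stack: [11]
STORE_FAST z → z=11. Stack: []
LOAD_FAST_LOAD_FAST p,a → push 1,-7. Stack: [1, -7]
BINARY_OP + → 1 + -7 = -6. Stack: [-6]
LOAD_FAST a → push -7. Stack: [-6, -7]
BINARY_OP + → -6 + -7 = -13. Stack: [-13]
STORE_FAST n → n=-13. Stack: []
LOAD_CONST → push 3. Stack: [3]
LOAD_FAST p → push 1. Stack: [3, 1]
BINARY_OP | → 3 | 1 = 3. Stack: [3]
LOAD_FAST_LOAD_FAST p,p → push 1,1. Stack: [3, 1, 1]
BINARY_OP + → 1 + 1 = 2. Stack: [3, 2]
BINARY_OP ^ → 3 ^ 2 = 1. Stack: [1]
STORE_FAST m → m=1. Stack: []
LOAD_FAST_LOAD_FAST m,a → push 1,-7. Stack: [1, -7]
BINARY_OP - → 1 - -7 = 8. Stack: [8]
RETURN_VALUE → return 8.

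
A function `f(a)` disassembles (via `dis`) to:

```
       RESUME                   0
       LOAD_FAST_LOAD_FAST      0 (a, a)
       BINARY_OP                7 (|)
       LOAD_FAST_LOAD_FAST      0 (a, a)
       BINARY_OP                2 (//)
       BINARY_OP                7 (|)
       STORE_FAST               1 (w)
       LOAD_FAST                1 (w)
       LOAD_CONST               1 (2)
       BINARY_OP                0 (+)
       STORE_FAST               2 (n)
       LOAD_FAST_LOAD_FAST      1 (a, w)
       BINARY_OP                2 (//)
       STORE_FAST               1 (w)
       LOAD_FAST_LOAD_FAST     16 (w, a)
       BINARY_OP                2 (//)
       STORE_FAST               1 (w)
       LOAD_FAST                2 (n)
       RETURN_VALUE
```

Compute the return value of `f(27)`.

LOAD_FAST_LOAD_FAST a,a → push 27,27. Stack: [27, 27]
BINARY_OP | → 27 | 27 = 27. Stack: [27]
LOAD_FAST_LOAD_FAST a,a → push 27,27. Stack: [27, 27, 27]
BINARY_OP // → 27 // 27 = 1. Stack: [27, 1]
BINARY_OP | → 27 | 1 = 27. Stack: [27]
STORE_FAST w → w=27. Stack: []
LOAD_FAST w → push 27. Stack: [27]
LOAD_CONST → push 2. Stack: [27, 2]
BINARY_OP + → 27 + 2 = 29. Stack: [29]
STORE_FAST n → n=29. Stack: []
LOAD_FAST_LOAD_FAST a,w → push 27,27. Stack: [27, 27]
BINARY_OP // → 27 // 27 = 1. Stack: [1]
STORE_FAST w → w=1. Stack: []
LOAD_FAST_LOAD_FAST w,a → push 1,27. Stack: [1, 27]
BINARY_OP // → 1 // 27 = 0. Stack: [0]
STORE_FAST w → w=0. Stack: []
LOAD_FAST n → push 29. Stack: [29]
RETURN_VALUE → return 29.

29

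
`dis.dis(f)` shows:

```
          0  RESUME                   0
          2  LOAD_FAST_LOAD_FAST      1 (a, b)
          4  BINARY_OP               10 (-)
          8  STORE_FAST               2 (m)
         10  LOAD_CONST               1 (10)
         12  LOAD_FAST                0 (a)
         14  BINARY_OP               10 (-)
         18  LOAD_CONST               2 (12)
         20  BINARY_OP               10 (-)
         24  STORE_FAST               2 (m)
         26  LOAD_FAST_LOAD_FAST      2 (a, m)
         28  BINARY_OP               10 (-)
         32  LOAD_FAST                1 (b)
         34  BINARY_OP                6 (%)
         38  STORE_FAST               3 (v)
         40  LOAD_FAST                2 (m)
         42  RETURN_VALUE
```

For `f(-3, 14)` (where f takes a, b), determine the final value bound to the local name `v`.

LOAD_FAST_LOAD_FAST a,b → push -3,14. Stack: [-3, 14]
BINARY_OP - → -3 - 14 = -17. Stack: [-17]
STORE_FAST m → m=-17. Stack: []
LOAD_CONST → push 10. Stack: [10]
LOAD_FAST a → push -3. Stack: [10, -3]
BINARY_OP - → 10 - -3 = 13. Stack: [13]
LOAD_CONST → push 12. Stack: [13, 12]
BINARY_OP - → 13 - 12 = 1. Stack: [1]
STORE_FAST m → m=1. Stack: []
LOAD_FAST_LOAD_FAST a,m → push -3,1. Stack: [-3, 1]
BINARY_OP - → -3 - 1 = -4. Stack: [-4]
LOAD_FAST b → push 14. Stack: [-4, 14]
BINARY_OP % → -4 % 14 = 10. Stack: [10]
STORE_FAST v → v=10. Stack: []
LOAD_FAST m → push 1. Stack: [1]
RETURN_VALUE → return 1.

10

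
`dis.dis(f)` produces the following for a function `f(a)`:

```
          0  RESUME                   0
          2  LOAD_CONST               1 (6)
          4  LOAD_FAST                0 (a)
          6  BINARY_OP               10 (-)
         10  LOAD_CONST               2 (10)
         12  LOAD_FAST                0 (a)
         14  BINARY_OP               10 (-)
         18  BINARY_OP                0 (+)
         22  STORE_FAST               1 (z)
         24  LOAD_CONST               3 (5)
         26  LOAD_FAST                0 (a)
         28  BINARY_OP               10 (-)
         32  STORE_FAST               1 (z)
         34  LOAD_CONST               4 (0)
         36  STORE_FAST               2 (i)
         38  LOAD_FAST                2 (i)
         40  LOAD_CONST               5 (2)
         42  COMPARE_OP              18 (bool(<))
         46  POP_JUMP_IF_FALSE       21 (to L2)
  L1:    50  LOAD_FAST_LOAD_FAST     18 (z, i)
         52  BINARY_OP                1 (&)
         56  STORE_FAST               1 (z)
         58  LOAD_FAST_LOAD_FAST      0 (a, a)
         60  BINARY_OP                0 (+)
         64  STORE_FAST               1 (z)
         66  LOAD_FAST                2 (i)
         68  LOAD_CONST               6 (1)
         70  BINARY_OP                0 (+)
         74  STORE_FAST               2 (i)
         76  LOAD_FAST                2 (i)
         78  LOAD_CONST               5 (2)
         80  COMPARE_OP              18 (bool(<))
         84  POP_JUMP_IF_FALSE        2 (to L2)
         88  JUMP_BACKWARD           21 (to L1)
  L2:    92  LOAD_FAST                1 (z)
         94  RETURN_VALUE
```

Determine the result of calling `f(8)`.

16

LOAD_CONST → push 6. Stack: [6]
LOAD_FAST a → push 8. Stack: [6, 8]
BINARY_OP - → 6 - 8 = -2. Stack: [-2]
LOAD_CONST → push 10. Stack: [-2, 10]
LOAD_FAST a → push 8. Stack: [-2, 10, 8]
BINARY_OP - → 10 - 8 = 2. Stack: [-2, 2]
BINARY_OP + → -2 + 2 = 0. Stack: [0]
STORE_FAST z → z=0. Stack: []
LOAD_CONST → push 5. Stack: [5]
LOAD_FAST a → push 8. Stack: [5, 8]
BINARY_OP - → 5 - 8 = -3. Stack: [-3]
STORE_FAST z → z=-3. Stack: []
LOAD_CONST → push 0. Stack: [0]
STORE_FAST i → i=0. Stack: []
LOAD_FAST i → push 0. Stack: [0]
LOAD_CONST → push 2. Stack: [0, 2]
COMPARE_OP bool(<) → 0 vs 2 = True. Stack: [True]
POP_JUMP_IF_FALSE → pop True; no jump. Stack: []
LOAD_FAST_LOAD_FAST z,i → push -3,0. Stack: [-3, 0]
BINARY_OP & → -3 & 0 = 0. Stack: [0]
STORE_FAST z → z=0. Stack: []
LOAD_FAST_LOAD_FAST a,a → push 8,8. Stack: [8, 8]
BINARY_OP + → 8 + 8 = 16. Stack: [16]
STORE_FAST z → z=16. Stack: []
LOAD_FAST i → push 0. Stack: [0]
LOAD_CONST → push 1. Stack: [0, 1]
BINARY_OP + → 0 + 1 = 1. Stack: [1]
STORE_FAST i → i=1. Stack: []
LOAD_FAST i → push 1. Stack: [1]
LOAD_CONST → push 2. Stack: [1, 2]
COMPARE_OP bool(<) → 1 vs 2 = True. Stack: [True]
POP_JUMP_IF_FALSE → pop True; no jump. Stack: []
LOAD_FAST_LOAD_FAST z,i → push 16,1. Stack: [16, 1]
BINARY_OP & → 16 & 1 = 0. Stack: [0]
STORE_FAST z → z=0. Stack: []
LOAD_FAST_LOAD_FAST a,a → push 8,8. Stack: [8, 8]
BINARY_OP + → 8 + 8 = 16. Stack: [16]
STORE_FAST z → z=16. Stack: []
LOAD_FAST i → push 1. Stack: [1]
LOAD_CONST → push 1. Stack: [1, 1]
BINARY_OP + → 1 + 1 = 2. Stack: [2]
STORE_FAST i → i=2. Stack: []
LOAD_FAST i → push 2. Stack: [2]
LOAD_CONST → push 2. Stack: [2, 2]
COMPARE_OP bool(<) → 2 vs 2 = False. Stack: [False]
POP_JUMP_IF_FALSE → pop False; jump. Stack: []
LOAD_FAST z → push 16. Stack: [16]
RETURN_VALUE → return 16.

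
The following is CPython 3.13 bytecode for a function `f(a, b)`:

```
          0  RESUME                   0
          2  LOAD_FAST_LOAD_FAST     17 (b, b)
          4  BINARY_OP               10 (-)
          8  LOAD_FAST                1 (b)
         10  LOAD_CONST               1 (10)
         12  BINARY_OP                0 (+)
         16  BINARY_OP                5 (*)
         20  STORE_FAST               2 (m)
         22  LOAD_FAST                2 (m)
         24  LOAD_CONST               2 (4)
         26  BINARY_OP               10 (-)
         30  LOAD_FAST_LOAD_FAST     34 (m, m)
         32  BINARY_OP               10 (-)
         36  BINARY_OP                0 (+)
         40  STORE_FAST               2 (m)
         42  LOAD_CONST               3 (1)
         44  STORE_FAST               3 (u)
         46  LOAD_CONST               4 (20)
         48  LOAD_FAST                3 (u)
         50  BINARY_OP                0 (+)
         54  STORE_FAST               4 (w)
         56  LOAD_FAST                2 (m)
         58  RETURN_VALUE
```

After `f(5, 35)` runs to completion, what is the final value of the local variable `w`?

21

LOAD_FAST_LOAD_FAST b,b → push 35,35. Stack: [35, 35]
BINARY_OP - → 35 - 35 = 0. Stack: [0]
LOAD_FAST b → push 35. Stack: [0, 35]
LOAD_CONST → push 10. Stack: [0, 35, 10]
BINARY_OP + → 35 + 10 = 45. Stack: [0, 45]
BINARY_OP * → 0 * 45 = 0. Stack: [0]
STORE_FAST m → m=0. Stack: []
LOAD_FAST m → push 0. Stack: [0]
LOAD_CONST → push 4. Stack: [0, 4]
BINARY_OP - → 0 - 4 = -4. Stack: [-4]
LOAD_FAST_LOAD_FAST m,m → push 0,0. Stack: [-4, 0, 0]
BINARY_OP - → 0 - 0 = 0. Stack: [-4, 0]
BINARY_OP + → -4 + 0 = -4. Stack: [-4]
STORE_FAST m → m=-4. Stack: []
LOAD_CONST → push 1. Stack: [1]
STORE_FAST u → u=1. Stack: []
LOAD_CONST → push 20. Stack: [20]
LOAD_FAST u → push 1. Stack: [20, 1]
BINARY_OP + → 20 + 1 = 21. Stack: [21]
STORE_FAST w → w=21. Stack: []
LOAD_FAST m → push -4. Stack: [-4]
RETURN_VALUE → return -4.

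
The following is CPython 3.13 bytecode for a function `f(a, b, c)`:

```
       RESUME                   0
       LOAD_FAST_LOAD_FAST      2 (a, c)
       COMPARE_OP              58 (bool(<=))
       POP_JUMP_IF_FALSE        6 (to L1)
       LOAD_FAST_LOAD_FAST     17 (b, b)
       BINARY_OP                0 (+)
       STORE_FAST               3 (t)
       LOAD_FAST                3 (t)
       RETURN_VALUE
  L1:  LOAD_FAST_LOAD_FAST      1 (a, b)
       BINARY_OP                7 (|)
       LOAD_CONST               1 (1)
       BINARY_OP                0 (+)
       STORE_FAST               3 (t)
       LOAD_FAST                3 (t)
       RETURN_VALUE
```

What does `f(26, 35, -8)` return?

LOAD_FAST_LOAD_FAST a,c → push 26,-8. Stack: [26, -8]
COMPARE_OP bool(<=) → 26 vs -8 = False. Stack: [False]
POP_JUMP_IF_FALSE → pop False; jump. Stack: []
LOAD_FAST_LOAD_FAST a,b → push 26,35. Stack: [26, 35]
BINARY_OP | → 26 | 35 = 59. Stack: [59]
LOAD_CONST → push 1. Stack: [59, 1]
BINARY_OP + → 59 + 1 = 60. Stack: [60]
STORE_FAST t → t=60. Stack: []
LOAD_FAST t → push 60. Stack: [60]
RETURN_VALUE → return 60.

60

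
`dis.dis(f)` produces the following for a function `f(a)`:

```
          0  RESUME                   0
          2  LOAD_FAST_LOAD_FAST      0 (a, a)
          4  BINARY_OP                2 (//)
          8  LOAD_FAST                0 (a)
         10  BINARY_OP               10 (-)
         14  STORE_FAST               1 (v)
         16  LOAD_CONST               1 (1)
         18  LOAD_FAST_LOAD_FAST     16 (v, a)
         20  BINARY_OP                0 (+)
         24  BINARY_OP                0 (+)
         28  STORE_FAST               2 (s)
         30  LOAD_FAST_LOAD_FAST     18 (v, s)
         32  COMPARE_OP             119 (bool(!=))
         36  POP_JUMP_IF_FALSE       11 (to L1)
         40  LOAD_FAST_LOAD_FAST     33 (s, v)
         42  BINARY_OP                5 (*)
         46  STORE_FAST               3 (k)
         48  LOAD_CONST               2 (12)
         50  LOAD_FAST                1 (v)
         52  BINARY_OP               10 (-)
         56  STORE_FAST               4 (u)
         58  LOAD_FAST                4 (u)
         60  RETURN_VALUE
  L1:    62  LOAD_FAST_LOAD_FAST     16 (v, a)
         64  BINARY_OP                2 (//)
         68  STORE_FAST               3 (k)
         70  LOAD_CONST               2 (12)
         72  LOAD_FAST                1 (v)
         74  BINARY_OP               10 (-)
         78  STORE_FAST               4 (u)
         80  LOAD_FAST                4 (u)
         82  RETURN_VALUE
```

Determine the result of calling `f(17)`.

28

LOAD_FAST_LOAD_FAST a,a → push 17,17. Stack: [17, 17]
BINARY_OP // → 17 // 17 = 1. Stack: [1]
LOAD_FAST a → push 17. Stack: [1, 17]
BINARY_OP - → 1 - 17 = -16. Stack: [-16]
STORE_FAST v → v=-16. Stack: []
LOAD_CONST → push 1. Stack: [1]
LOAD_FAST_LOAD_FAST v,a → push -16,17. Stack: [1, -16, 17]
BINARY_OP + → -16 + 17 = 1. Stack: [1, 1]
BINARY_OP + → 1 + 1 = 2. Stack: [2]
STORE_FAST s → s=2. Stack: []
LOAD_FAST_LOAD_FAST v,s → push -16,2. Stack: [-16, 2]
COMPARE_OP bool(!=) → -16 vs 2 = True. Stack: [True]
POP_JUMP_IF_FALSE → pop True; no jump. Stack: []
LOAD_FAST_LOAD_FAST s,v → push 2,-16. Stack: [2, -16]
BINARY_OP * → 2 * -16 = -32. Stack: [-32]
STORE_FAST k → k=-32. Stack: []
LOAD_CONST → push 12. Stack: [12]
LOAD_FAST v → push -16. Stack: [12, -16]
BINARY_OP - → 12 - -16 = 28. Stack: [28]
STORE_FAST u → u=28. Stack: []
LOAD_FAST u → push 28. Stack: [28]
RETURN_VALUE → return 28.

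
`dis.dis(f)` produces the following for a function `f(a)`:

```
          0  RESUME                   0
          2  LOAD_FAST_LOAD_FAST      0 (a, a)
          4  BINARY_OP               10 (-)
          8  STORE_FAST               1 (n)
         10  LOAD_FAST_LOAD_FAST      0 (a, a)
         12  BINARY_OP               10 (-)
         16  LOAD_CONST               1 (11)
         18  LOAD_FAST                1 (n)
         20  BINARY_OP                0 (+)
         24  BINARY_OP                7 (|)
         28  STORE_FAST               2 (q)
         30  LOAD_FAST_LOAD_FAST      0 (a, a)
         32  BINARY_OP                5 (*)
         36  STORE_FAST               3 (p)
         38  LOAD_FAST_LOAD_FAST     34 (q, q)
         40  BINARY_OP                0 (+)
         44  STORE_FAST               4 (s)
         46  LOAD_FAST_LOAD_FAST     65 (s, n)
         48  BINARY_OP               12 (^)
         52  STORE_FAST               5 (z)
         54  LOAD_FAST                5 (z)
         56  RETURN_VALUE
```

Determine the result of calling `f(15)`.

22

LOAD_FAST_LOAD_FAST a,a → push 15,15. Stack: [15, 15]
BINARY_OP - → 15 - 15 = 0. Stack: [0]
STORE_FAST n → n=0. Stack: []
LOAD_FAST_LOAD_FAST a,a → push 15,15. Stack: [15, 15]
BINARY_OP - → 15 - 15 = 0. Stack: [0]
LOAD_CONST → push 11. Stack: [0, 11]
LOAD_FAST n → push 0. Stack: [0, 11, 0]
BINARY_OP + → 11 + 0 = 11. Stack: [0, 11]
BINARY_OP | → 0 | 11 = 11. Stack: [11]
STORE_FAST q → q=11. Stack: []
LOAD_FAST_LOAD_FAST a,a → push 15,15. Stack: [15, 15]
BINARY_OP * → 15 * 15 = 225. Stack: [225]
STORE_FAST p → p=225. Stack: []
LOAD_FAST_LOAD_FAST q,q → push 11,11. Stack: [11, 11]
BINARY_OP + → 11 + 11 = 22. Stack: [22]
STORE_FAST s → s=22. Stack: []
LOAD_FAST_LOAD_FAST s,n → push 22,0. Stack: [22, 0]
BINARY_OP ^ → 22 ^ 0 = 22. Stack: [22]
STORE_FAST z → z=22. Stack: []
LOAD_FAST z → push 22. Stack: [22]
RETURN_VALUE → return 22.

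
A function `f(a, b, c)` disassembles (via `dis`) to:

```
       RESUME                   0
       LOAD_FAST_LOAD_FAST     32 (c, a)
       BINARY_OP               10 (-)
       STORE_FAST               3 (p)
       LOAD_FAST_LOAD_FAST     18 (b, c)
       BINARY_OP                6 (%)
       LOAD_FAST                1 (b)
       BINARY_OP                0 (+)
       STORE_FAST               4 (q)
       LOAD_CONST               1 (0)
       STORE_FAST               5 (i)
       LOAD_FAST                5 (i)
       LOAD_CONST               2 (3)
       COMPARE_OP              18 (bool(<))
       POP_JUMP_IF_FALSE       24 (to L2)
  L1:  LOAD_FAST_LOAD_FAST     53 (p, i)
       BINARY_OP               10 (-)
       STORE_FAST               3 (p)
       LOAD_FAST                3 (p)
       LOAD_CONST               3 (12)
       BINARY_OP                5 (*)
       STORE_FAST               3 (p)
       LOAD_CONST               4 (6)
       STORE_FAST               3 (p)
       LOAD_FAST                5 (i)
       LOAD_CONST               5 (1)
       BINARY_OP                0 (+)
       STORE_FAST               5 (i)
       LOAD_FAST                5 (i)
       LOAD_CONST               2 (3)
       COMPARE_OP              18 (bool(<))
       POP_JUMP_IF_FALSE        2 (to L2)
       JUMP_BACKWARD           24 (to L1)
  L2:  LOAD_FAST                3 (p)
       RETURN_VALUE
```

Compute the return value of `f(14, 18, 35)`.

LOAD_FAST_LOAD_FAST c,a → push 35,14. Stack: [35, 14]
BINARY_OP - → 35 - 14 = 21. Stack: [21]
STORE_FAST p → p=21. Stack: []
LOAD_FAST_LOAD_FAST b,c → push 18,35. Stack: [18, 35]
BINARY_OP % → 18 % 35 = 18. Stack: [18]
LOAD_FAST b → push 18. Stack: [18, 18]
BINARY_OP + → 18 + 18 = 36. Stack: [36]
STORE_FAST q → q=36. Stack: []
LOAD_CONST → push 0. Stack: [0]
STORE_FAST i → i=0. Stack: []
LOAD_FAST i → push 0. Stack: [0]
LOAD_CONST → push 3. Stack: [0, 3]
COMPARE_OP bool(<) → 0 vs 3 = True. Stack: [True]
POP_JUMP_IF_FALSE → pop True; no jump. Stack: []
LOAD_FAST_LOAD_FAST p,i → push 21,0. Stack: [21, 0]
BINARY_OP - → 21 - 0 = 21. Stack: [21]
STORE_FAST p → p=21. Stack: []
LOAD_FAST p → push 21. Stack: [21]
LOAD_CONST → push 12. Stack: [21, 12]
BINARY_OP * → 21 * 12 = 252. Stack: [252]
STORE_FAST p → p=252. Stack: []
LOAD_CONST → push 6. Stack: [6]
STORE_FAST p → p=6. Stack: []
LOAD_FAST i → push 0. Stack: [0]
LOAD_CONST → push 1. Stack: [0, 1]
BINARY_OP + → 0 + 1 = 1. Stack: [1]
STORE_FAST i → i=1. Stack: []
LOAD_FAST i → push 1. Stack: [1]
LOAD_CONST → push 3. Stack: [1, 3]
COMPARE_OP bool(<) → 1 vs 3 = True. Stack: [True]
POP_JUMP_IF_FALSE → pop True; no jump. Stack: []
LOAD_FAST_LOAD_FAST p,i → push 6,1. Stack: [6, 1]
BINARY_OP - → 6 - 1 = 5. Stack: [5]
STORE_FAST p → p=5. Stack: []
LOAD_FAST p → push 5. Stack: [5]
LOAD_CONST → push 12. Stack: [5, 12]
BINARY_OP * → 5 * 12 = 60. Stack: [60]
STORE_FAST p → p=60. Stack: []
LOAD_CONST → push 6. Stack: [6]
STORE_FAST p → p=6. Stack: []
LOAD_FAST i → push 1. Stack: [1]
LOAD_CONST → push 1. Stack: [1, 1]
BINARY_OP + → 1 + 1 = 2. Stack: [2]
STORE_FAST i → i=2. Stack: []
LOAD_FAST i → push 2. Stack: [2]
LOAD_CONST → push 3. Stack: [2, 3]
COMPARE_OP bool(<) → 2 vs 3 = True. Stack: [True]
POP_JUMP_IF_FALSE → pop True; no jump. Stack: []
LOAD_FAST_LOAD_FAST p,i → push 6,2. Stack: [6, 2]
BINARY_OP - → 6 - 2 = 4. Stack: [4]
STORE_FAST p → p=4. Stack: []
LOAD_FAST p → push 4. Stack: [4]
LOAD_CONST → push 12. Stack: [4, 12]
BINARY_OP * → 4 * 12 = 48. Stack: [48]
STORE_FAST p → p=48. Stack: []
LOAD_CONST → push 6. Stack: [6]
STORE_FAST p → p=6. Stack: []
LOAD_FAST i → push 2. Stack: [2]
LOAD_CONST → push 1. Stack: [2, 1]
BINARY_OP + → 2 + 1 = 3. Stack: [3]
STORE_FAST i → i=3. Stack: []
LOAD_FAST i → push 3. Stack: [3]
LOAD_CONST → push 3. Stack: [3, 3]
COMPARE_OP bool(<) → 3 vs 3 = False. Stack: [False]
POP_JUMP_IF_FALSE → pop False; jump. Stack: []
LOAD_FAST p → push 6. Stack: [6]
RETURN_VALUE → return 6.

6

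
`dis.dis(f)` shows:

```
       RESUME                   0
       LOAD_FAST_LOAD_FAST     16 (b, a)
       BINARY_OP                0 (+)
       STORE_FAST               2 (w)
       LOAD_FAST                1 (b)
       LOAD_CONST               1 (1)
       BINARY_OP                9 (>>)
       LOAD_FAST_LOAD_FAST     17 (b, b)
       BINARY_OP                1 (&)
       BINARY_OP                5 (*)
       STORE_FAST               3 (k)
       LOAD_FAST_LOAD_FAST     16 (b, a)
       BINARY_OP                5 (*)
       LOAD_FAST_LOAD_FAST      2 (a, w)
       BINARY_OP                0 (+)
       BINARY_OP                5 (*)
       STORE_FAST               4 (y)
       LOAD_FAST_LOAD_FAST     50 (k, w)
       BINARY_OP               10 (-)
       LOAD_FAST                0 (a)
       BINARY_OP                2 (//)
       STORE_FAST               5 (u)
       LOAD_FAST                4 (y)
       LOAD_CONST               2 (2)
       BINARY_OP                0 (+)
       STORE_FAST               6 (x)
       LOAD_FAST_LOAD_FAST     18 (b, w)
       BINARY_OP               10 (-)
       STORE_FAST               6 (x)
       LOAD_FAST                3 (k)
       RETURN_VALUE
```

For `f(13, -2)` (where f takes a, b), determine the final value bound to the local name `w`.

LOAD_FAST_LOAD_FAST b,a → push -2,13. Stack: [-2, 13]
BINARY_OP + → -2 + 13 = 11. Stack: [11]
STORE_FAST w → w=11. Stack: []
LOAD_FAST b → push -2. Stack: [-2]
LOAD_CONST → push 1. Stack: [-2, 1]
BINARY_OP >> → -2 >> 1 = -1. Stack: [-1]
LOAD_FAST_LOAD_FAST b,b → push -2,-2. Stack: [-1, -2, -2]
BINARY_OP & → -2 & -2 = -2. Stack: [-1, -2]
BINARY_OP * → -1 * -2 = 2. Stack: [2]
STORE_FAST k → k=2. Stack: []
LOAD_FAST_LOAD_FAST b,a → push -2,13. Stack: [-2, 13]
BINARY_OP * → -2 * 13 = -26. Stack: [-26]
LOAD_FAST_LOAD_FAST a,w → push 13,11. Stack: [-26, 13, 11]
BINARY_OP + → 13 + 11 = 24. Stack: [-26, 24]
BINARY_OP * → -26 * 24 = -624. Stack: [-624]
STORE_FAST y → y=-624. Stack: []
LOAD_FAST_LOAD_FAST k,w → push 2,11. Stack: [2, 11]
BINARY_OP - → 2 - 11 = -9. Stack: [-9]
LOAD_FAST a → push 13. Stack: [-9, 13]
BINARY_OP // → -9 // 13 = -1. Stack: [-1]
STORE_FAST u → u=-1. Stack: []
LOAD_FAST y → push -624. Stack: [-624]
LOAD_CONST → push 2. Stack: [-624, 2]
BINARY_OP + → -624 + 2 = -622. Stack: [-622]
STORE_FAST x → x=-622. Stack: []
LOAD_FAST_LOAD_FAST b,w → push -2,11. Stack: [-2, 11]
BINARY_OP - → -2 - 11 = -13. Stack: [-13]
STORE_FAST x → x=-13. Stack: []
LOAD_FAST k → push 2. Stack: [2]
RETURN_VALUE → return 2.

11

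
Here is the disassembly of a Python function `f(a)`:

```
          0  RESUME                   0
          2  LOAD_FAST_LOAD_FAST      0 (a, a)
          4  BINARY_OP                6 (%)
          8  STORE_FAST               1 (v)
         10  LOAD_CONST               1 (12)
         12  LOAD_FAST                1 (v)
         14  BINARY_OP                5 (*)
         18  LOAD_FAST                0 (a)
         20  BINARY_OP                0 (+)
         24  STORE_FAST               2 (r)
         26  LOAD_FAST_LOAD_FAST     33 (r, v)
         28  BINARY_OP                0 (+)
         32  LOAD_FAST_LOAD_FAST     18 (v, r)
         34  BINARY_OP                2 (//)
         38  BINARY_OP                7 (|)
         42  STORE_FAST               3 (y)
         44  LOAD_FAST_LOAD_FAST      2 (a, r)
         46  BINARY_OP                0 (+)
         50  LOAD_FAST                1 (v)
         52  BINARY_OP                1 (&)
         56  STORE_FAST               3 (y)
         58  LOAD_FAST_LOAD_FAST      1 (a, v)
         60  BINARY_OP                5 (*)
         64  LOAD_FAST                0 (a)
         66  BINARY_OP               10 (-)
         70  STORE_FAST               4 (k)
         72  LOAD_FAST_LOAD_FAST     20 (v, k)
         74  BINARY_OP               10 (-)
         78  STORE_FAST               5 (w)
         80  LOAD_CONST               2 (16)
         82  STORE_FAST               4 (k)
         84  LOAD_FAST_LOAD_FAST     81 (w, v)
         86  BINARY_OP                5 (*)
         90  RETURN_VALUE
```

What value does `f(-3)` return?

0

LOAD_FAST_LOAD_FAST a,a → push -3,-3. Stack: [-3, -3]
BINARY_OP % → -3 % -3 = 0. Stack: [0]
STORE_FAST v → v=0. Stack: []
LOAD_CONST → push 12. Stack: [12]
LOAD_FAST v → push 0. Stack: [12, 0]
BINARY_OP * → 12 * 0 = 0. Stack: [0]
LOAD_FAST a → push -3. Stack: [0, -3]
BINARY_OP + → 0 + -3 = -3. Stack: [-3]
STORE_FAST r → r=-3. Stack: []
LOAD_FAST_LOAD_FAST r,v → push -3,0. Stack: [-3, 0]
BINARY_OP + → -3 + 0 = -3. Stack: [-3]
LOAD_FAST_LOAD_FAST v,r → push 0,-3. Stack: [-3, 0, -3]
BINARY_OP // → 0 // -3 = 0. Stack: [-3, 0]
BINARY_OP | → -3 | 0 = -3. Stack: [-3]
STORE_FAST y → y=-3. Stack: []
LOAD_FAST_LOAD_FAST a,r → push -3,-3. Stack: [-3, -3]
BINARY_OP + → -3 + -3 = -6. Stack: [-6]
LOAD_FAST v → push 0. Stack: [-6, 0]
BINARY_OP & → -6 & 0 = 0. Stack: [0]
STORE_FAST y → y=0. Stack: []
LOAD_FAST_LOAD_FAST a,v → push -3,0. Stack: [-3, 0]
BINARY_OP * → -3 * 0 = 0. Stack: [0]
LOAD_FAST a → push -3. Stack: [0, -3]
BINARY_OP - → 0 - -3 = 3. Stack: [3]
STORE_FAST k → k=3. Stack: []
LOAD_FAST_LOAD_FAST v,k → push 0,3. Stack: [0, 3]
BINARY_OP - → 0 - 3 = -3. Stack: [-3]
STORE_FAST w → w=-3. Stack: []
LOAD_CONST → push 16. Stack: [16]
STORE_FAST k → k=16. Stack: []
LOAD_FAST_LOAD_FAST w,v → push -3,0. Stack: [-3, 0]
BINARY_OP * → -3 * 0 = 0. Stack: [0]
RETURN_VALUE → return 0.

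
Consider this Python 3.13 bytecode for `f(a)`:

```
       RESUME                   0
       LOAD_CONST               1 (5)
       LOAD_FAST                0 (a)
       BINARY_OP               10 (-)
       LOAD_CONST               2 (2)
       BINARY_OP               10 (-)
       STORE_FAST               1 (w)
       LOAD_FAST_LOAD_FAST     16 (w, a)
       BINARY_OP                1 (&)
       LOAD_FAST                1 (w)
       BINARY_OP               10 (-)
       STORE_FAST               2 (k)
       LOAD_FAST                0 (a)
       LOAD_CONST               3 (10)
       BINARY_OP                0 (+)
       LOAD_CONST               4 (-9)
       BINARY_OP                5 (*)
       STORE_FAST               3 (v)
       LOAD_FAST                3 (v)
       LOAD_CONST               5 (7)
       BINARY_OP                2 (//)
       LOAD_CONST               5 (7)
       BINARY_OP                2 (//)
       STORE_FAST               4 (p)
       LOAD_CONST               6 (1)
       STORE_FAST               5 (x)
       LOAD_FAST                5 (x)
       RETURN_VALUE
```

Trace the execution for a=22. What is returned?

1

LOAD_CONST → push 5. Stack: [5]
LOAD_FAST a → push 22. Stack: [5, 22]
BINARY_OP - → 5 - 22 = -17. Stack: [-17]
LOAD_CONST → push 2. Stack: [-17, 2]
BINARY_OP - → -17 - 2 = -19. Stack: [-19]
STORE_FAST w → w=-19. Stack: []
LOAD_FAST_LOAD_FAST w,a → push -19,22. Stack: [-19, 22]
BINARY_OP & → -19 & 22 = 4. Stack: [4]
LOAD_FAST w → push -19. Stack: [4, -19]
BINARY_OP - → 4 - -19 = 23. Stack: [23]
STORE_FAST k → k=23. Stack: []
LOAD_FAST a → push 22. Stack: [22]
LOAD_CONST → push 10. Stack: [22, 10]
BINARY_OP + → 22 + 10 = 32. Stack: [32]
LOAD_CONST → push -9. Stack: [32, -9]
BINARY_OP * → 32 * -9 = -288. Stack: [-288]
STORE_FAST v → v=-288. Stack: []
LOAD_FAST v → push -288. Stack: [-288]
LOAD_CONST → push 7. Stack: [-288, 7]
BINARY_OP // → -288 // 7 = -42. Stack: [-42]
LOAD_CONST → push 7. Stack: [-42, 7]
BINARY_OP // → -42 // 7 = -6. Stack: [-6]
STORE_FAST p → p=-6. Stack: []
LOAD_CONST → push 1. Stack: [1]
STORE_FAST x → x=1. Stack: []
LOAD_FAST x → push 1. Stack: [1]
RETURN_VALUE → return 1.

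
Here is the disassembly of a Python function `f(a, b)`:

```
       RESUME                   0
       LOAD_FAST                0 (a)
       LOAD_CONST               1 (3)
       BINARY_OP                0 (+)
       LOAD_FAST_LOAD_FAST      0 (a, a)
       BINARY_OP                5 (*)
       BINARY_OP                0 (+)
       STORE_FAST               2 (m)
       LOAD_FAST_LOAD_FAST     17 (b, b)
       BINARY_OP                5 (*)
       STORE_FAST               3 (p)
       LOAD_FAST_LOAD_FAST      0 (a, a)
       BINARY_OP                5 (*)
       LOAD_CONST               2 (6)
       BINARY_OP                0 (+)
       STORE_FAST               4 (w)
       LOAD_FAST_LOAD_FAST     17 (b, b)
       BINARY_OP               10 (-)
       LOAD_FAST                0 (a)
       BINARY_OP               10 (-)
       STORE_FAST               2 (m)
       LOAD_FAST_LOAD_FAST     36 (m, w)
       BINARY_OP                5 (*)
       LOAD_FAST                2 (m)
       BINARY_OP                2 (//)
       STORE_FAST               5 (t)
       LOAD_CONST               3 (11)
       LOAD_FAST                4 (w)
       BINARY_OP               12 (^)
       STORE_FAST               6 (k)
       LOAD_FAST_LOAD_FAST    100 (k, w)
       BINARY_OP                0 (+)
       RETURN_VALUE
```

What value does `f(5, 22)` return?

LOAD_FAST a → push 5. Stack: [5]
LOAD_CONST → push 3. Stack: [5, 3]
BINARY_OP + → 5 + 3 = 8. Stack: [8]
LOAD_FAST_LOAD_FAST a,a → push 5,5. Stack: [8, 5, 5]
BINARY_OP * → 5 * 5 = 25. Stack: [8, 25]
BINARY_OP + → 8 + 25 = 33. Stack: [33]
STORE_FAST m → m=33. Stack: []
LOAD_FAST_LOAD_FAST b,b → push 22,22. Stack: [22, 22]
BINARY_OP * → 22 * 22 = 484. Stack: [484]
STORE_FAST p → p=484. Stack: []
LOAD_FAST_LOAD_FAST a,a → push 5,5. Stack: [5, 5]
BINARY_OP * → 5 * 5 = 25. Stack: [25]
LOAD_CONST → push 6. Stack: [25, 6]
BINARY_OP + → 25 + 6 = 31. Stack: [31]
STORE_FAST w → w=31. Stack: []
LOAD_FAST_LOAD_FAST b,b → push 22,22. Stack: [22, 22]
BINARY_OP - → 22 - 22 = 0. Stack: [0]
LOAD_FAST a → push 5. Stack: [0, 5]
BINARY_OP - → 0 - 5 = -5. Stack: [-5]
STORE_FAST m → m=-5. Stack: []
LOAD_FAST_LOAD_FAST m,w → push -5,31. Stack: [-5, 31]
BINARY_OP * → -5 * 31 = -155. Stack: [-155]
LOAD_FAST m → push -5. Stack: [-155, -5]
BINARY_OP // → -155 // -5 = 31. Stack: [31]
STORE_FAST t → t=31. Stack: []
LOAD_CONST → push 11. Stack: [11]
LOAD_FAST w → push 31. Stack: [11, 31]
BINARY_OP ^ → 11 ^ 31 = 20. Stack: [20]
STORE_FAST k → k=20. Stack: []
LOAD_FAST_LOAD_FAST k,w → push 20,31. Stack: [20, 31]
BINARY_OP + → 20 + 31 = 51. Stack: [51]
RETURN_VALUE → return 51.

51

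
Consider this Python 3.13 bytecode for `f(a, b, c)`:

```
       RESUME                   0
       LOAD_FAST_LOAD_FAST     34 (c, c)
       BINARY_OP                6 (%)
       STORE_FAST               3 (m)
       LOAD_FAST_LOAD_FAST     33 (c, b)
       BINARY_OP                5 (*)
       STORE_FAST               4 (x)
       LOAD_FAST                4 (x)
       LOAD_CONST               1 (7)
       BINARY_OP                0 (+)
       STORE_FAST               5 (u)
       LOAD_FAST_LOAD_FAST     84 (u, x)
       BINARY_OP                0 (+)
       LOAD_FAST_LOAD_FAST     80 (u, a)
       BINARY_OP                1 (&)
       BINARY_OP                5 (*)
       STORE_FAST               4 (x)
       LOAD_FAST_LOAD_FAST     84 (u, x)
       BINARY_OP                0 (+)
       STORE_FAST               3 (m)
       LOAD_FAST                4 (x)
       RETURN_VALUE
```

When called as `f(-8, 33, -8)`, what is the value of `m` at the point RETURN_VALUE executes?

137287

LOAD_FAST_LOAD_FAST c,c → push -8,-8. Stack: [-8, -8]
BINARY_OP % → -8 % -8 = 0. Stack: [0]
STORE_FAST m → m=0. Stack: []
LOAD_FAST_LOAD_FAST c,b → push -8,33. Stack: [-8, 33]
BINARY_OP * → -8 * 33 = -264. Stack: [-264]
STORE_FAST x → x=-264. Stack: []
LOAD_FAST x → push -264. Stack: [-264]
LOAD_CONST → push 7. Stack: [-264, 7]
BINARY_OP + → -264 + 7 = -257. Stack: [-257]
STORE_FAST u → u=-257. Stack: []
LOAD_FAST_LOAD_FAST u,x → push -257,-264. Stack: [-257, -264]
BINARY_OP + → -257 + -264 = -521. Stack: [-521]
LOAD_FAST_LOAD_FAST u,a → push -257,-8. Stack: [-521, -257, -8]
BINARY_OP & → -257 & -8 = -264. Stack: [-521, -264]
BINARY_OP * → -521 * -264 = 137544. Stack: [137544]
STORE_FAST x → x=137544. Stack: []
LOAD_FAST_LOAD_FAST u,x → push -257,137544. Stack: [-257, 137544]
BINARY_OP + → -257 + 137544 = 137287. Stack: [137287]
STORE_FAST m → m=137287. Stack: []
LOAD_FAST x → push 137544. Stack: [137544]
RETURN_VALUE → return 137544.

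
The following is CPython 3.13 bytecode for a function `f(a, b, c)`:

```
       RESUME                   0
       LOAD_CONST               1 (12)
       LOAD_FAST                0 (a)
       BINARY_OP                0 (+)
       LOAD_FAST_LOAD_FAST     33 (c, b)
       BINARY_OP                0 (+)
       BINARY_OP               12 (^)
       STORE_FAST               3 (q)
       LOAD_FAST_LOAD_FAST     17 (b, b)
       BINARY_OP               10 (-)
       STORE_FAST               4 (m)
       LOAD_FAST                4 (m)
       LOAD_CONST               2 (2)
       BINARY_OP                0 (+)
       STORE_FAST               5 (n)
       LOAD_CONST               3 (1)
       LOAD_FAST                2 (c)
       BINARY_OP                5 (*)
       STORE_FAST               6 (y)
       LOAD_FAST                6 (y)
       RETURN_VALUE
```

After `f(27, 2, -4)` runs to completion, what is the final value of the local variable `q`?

-39

LOAD_CONST → push 12. Stack: [12]
LOAD_FAST a → push 27. Stack: [12, 27]
BINARY_OP + → 12 + 27 = 39. Stack: [39]
LOAD_FAST_LOAD_FAST c,b → push -4,2. Stack: [39, -4, 2]
BINARY_OP + → -4 + 2 = -2. Stack: [39, -2]
BINARY_OP ^ → 39 ^ -2 = -39. Stack: [-39]
STORE_FAST q → q=-39. Stack: []
LOAD_FAST_LOAD_FAST b,b → push 2,2. Stack: [2, 2]
BINARY_OP - → 2 - 2 = 0. Stack: [0]
STORE_FAST m → m=0. Stack: []
LOAD_FAST m → push 0. Stack: [0]
LOAD_CONST → push 2. Stack: [0, 2]
BINARY_OP + → 0 + 2 = 2. Stack: [2]
STORE_FAST n → n=2. Stack: []
LOAD_CONST → push 1. Stack: [1]
LOAD_FAST c → push -4. Stack: [1, -4]
BINARY_OP * → 1 * -4 = -4. Stack: [-4]
STORE_FAST y → y=-4. Stack: []
LOAD_FAST y → push -4. Stack: [-4]
RETURN_VALUE → return -4.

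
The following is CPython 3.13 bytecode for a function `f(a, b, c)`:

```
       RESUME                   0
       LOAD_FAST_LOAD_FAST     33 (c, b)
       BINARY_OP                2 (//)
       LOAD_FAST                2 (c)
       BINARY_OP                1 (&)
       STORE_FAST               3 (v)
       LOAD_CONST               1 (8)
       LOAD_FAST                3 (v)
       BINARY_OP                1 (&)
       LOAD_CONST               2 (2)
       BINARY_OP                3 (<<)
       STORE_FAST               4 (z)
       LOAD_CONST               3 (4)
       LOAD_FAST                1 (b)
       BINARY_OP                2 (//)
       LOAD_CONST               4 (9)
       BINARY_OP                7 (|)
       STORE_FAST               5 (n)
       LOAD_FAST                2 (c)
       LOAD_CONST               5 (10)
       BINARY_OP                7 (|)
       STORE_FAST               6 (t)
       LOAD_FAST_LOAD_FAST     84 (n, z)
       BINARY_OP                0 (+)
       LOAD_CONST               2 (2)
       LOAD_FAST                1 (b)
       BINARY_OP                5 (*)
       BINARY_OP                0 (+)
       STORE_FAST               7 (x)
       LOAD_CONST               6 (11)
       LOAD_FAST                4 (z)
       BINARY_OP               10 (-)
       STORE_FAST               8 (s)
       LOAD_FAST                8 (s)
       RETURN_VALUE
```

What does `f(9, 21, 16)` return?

LOAD_FAST_LOAD_FAST c,b → push 16,21. Stack: [16, 21]
BINARY_OP // → 16 // 21 = 0. Stack: [0]
LOAD_FAST c → push 16. Stack: [0, 16]
BINARY_OP & → 0 & 16 = 0. Stack: [0]
STORE_FAST v → v=0. Stack: []
LOAD_CONST → push 8. Stack: [8]
LOAD_FAST v → push 0. Stack: [8, 0]
BINARY_OP & → 8 & 0 = 0. Stack: [0]
LOAD_CONST → push 2. Stack: [0, 2]
BINARY_OP << → 0 << 2 = 0. Stack: [0]
STORE_FAST z → z=0. Stack: []
LOAD_CONST → push 4. Stack: [4]
LOAD_FAST b → push 21. Stack: [4, 21]
BINARY_OP // → 4 // 21 = 0. Stack: [0]
LOAD_CONST → push 9. Stack: [0, 9]
BINARY_OP | → 0 | 9 = 9. Stack: [9]
STORE_FAST n → n=9. Stack: []
LOAD_FAST c → push 16. Stack: [16]
LOAD_CONST → push 10. Stack: [16, 10]
BINARY_OP | → 16 | 10 = 26. Stack: [26]
STORE_FAST t → t=26. Stack: []
LOAD_FAST_LOAD_FAST n,z → push 9,0. Stack: [9, 0]
BINARY_OP + → 9 + 0 = 9. Stack: [9]
LOAD_CONST → push 2. Stack: [9, 2]
LOAD_FAST b → push 21. Stack: [9, 2, 21]
BINARY_OP * → 2 * 21 = 42. Stack: [9, 42]
BINARY_OP + → 9 + 42 = 51. Stack: [51]
STORE_FAST x → x=51. Stack: []
LOAD_CONST → push 11. Stack: [11]
LOAD_FAST z → push 0. Stack: [11, 0]
BINARY_OP - → 11 - 0 = 11. Stack: [11]
STORE_FAST s → s=11. Stack: []
LOAD_FAST s → push 11. Stack: [11]
RETURN_VALUE → return 11.

11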